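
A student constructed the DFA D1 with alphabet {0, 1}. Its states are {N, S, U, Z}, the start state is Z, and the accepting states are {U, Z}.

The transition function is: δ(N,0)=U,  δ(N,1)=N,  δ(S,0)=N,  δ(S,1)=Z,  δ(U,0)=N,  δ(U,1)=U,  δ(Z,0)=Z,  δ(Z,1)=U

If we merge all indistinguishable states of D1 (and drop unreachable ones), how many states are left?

3

First remove the unreachable states {S}; 3 states remain.
Initial partition by acceptance: {U,Z} | {N}.
Refine {U,Z} on symbol 0: members go to different blocks, giving {U} and {Z}.
Stable partition: {U} | {N} | {Z} — 3 equivalence classes.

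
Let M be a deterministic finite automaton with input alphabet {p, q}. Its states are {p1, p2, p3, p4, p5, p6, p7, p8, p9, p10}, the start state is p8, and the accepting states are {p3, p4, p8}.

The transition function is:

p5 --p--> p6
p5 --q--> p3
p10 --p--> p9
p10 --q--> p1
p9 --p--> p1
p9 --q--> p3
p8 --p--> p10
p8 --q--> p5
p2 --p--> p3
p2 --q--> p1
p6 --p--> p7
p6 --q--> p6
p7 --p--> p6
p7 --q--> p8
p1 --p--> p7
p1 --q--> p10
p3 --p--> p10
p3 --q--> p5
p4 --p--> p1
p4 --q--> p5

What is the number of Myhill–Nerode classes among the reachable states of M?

States {p2,p4} cannot be reached from the start state, so discard them.
Initial partition by acceptance: {p3,p8} | {p1,p5,p6,p7,p9,p10}.
On input q, block {p1,p5,p6,p7,p9,p10} splits into {p1,p6,p10} and {p5,p7,p9}.
Stable partition: {p3,p8} | {p1,p6,p10} | {p5,p7,p9} — 3 equivalence classes.

3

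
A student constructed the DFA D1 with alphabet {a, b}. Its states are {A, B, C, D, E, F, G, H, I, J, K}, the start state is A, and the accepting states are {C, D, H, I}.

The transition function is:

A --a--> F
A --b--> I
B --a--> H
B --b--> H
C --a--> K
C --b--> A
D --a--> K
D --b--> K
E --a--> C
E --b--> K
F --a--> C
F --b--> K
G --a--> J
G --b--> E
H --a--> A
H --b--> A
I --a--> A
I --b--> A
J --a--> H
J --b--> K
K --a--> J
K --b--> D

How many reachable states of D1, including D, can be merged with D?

4

States {B,E,G} cannot be reached from the start state, so discard them.
Start with accepting vs non-accepting: {C,D,H,I} | {A,F,J,K}.
Split {A,F,J,K} by δ(·,a) → {A,K} and {F,J}.
No further refinement is possible. Final partition (3 blocks): {C,D,H,I} | {A,K} | {F,J}.
State D belongs to the block {C,D,H,I}, which has 4 states.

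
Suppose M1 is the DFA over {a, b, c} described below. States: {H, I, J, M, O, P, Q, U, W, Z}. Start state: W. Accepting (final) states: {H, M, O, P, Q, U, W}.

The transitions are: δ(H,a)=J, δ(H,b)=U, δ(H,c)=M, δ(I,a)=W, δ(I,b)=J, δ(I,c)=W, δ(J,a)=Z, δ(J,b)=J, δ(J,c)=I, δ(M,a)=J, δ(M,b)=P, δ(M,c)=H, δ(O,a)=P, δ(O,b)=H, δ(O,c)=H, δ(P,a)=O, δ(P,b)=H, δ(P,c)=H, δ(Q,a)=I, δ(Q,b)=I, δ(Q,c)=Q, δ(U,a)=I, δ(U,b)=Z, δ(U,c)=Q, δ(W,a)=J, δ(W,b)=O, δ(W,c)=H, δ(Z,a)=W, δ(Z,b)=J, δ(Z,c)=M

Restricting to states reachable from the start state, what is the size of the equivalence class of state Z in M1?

Every state is reachable, so we keep all 10.
Initial partition by acceptance: {H,M,O,P,Q,U,W} | {I,J,Z}.
Split {H,M,O,P,Q,U,W} by δ(·,a) → {H,M,Q,U,W} and {O,P}.
Refine {H,M,Q,U,W} on symbol b: members go to different blocks, giving {Q,U} and {M,W} and {H}.
On input a, block {I,J,Z} splits into {I,Z} and {J}.
Stable partition: {Q,U} | {I,Z} | {O,P} | {M,W} | {H} | {J} — 6 equivalence classes.
The equivalence class containing Z is {I,Z}, of size 2.

2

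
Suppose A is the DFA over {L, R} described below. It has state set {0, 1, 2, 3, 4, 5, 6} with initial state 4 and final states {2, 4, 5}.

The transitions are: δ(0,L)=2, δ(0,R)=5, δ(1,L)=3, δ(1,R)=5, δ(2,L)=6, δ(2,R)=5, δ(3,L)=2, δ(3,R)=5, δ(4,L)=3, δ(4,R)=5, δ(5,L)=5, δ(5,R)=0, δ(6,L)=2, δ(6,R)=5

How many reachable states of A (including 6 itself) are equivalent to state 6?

3

States {1} cannot be reached from the start state, so discard them.
Start with accepting vs non-accepting: {2,4,5} | {0,3,6}.
Refine {2,4,5} on symbol L: members go to different blocks, giving {2,4} and {5}.
Stable partition: {2,4} | {0,3,6} | {5} — 3 equivalence classes.
State 6 belongs to the block {0,3,6}, which has 3 states.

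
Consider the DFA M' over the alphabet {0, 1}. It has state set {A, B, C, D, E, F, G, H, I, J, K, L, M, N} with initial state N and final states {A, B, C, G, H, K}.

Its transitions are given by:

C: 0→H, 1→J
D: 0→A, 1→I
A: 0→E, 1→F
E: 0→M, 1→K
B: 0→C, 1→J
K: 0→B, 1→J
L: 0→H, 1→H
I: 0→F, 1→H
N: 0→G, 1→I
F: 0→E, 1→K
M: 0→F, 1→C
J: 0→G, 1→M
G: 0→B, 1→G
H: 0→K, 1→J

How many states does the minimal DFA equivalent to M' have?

4

States {A,D,L} cannot be reached from the start state, so discard them.
P0 = {B,C,G,H,K} | {E,F,I,J,M,N}.
On input 1, block {B,C,G,H,K} splits into {B,C,H,K} and {G}.
Refine {E,F,I,J,M,N} on symbol 0: members go to different blocks, giving {E,F,I,M} and {J,N}.
No further refinement is possible. Final partition (4 blocks): {B,C,H,K} | {E,F,I,M} | {G} | {J,N}.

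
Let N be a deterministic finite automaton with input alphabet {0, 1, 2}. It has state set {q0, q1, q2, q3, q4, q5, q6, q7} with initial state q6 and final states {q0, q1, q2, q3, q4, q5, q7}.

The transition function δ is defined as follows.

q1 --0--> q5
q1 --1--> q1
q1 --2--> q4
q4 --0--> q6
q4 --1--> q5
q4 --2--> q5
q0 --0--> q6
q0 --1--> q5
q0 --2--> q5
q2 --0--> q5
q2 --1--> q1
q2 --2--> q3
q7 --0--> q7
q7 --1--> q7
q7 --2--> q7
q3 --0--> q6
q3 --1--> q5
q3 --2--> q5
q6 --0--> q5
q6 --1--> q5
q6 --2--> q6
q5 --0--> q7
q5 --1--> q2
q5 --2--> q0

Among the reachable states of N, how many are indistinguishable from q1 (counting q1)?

2

All states are reachable from the start state.
P0 = {q0,q1,q2,q3,q4,q5,q7} | {q6}.
Refine {q0,q1,q2,q3,q4,q5,q7} on symbol 0: members go to different blocks, giving {q1,q2,q5,q7} and {q0,q3,q4}.
Split {q1,q2,q5,q7} by δ(·,2) → {q1,q2,q5} and {q7}.
Split {q1,q2,q5} by δ(·,0) → {q1,q2} and {q5}.
The partition is now stable with 5 blocks: {q1,q2} | {q6} | {q0,q3,q4} | {q7} | {q5}.
The equivalence class containing q1 is {q1,q2}, of size 2.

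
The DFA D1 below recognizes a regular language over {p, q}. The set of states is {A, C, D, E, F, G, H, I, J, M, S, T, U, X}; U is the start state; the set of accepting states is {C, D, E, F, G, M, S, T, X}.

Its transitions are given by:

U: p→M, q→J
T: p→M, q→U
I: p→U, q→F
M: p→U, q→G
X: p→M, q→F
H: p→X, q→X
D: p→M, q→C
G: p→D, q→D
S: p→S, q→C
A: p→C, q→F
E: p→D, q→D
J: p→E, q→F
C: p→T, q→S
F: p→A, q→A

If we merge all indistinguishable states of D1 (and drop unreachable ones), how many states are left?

10

States {H,I,X} cannot be reached from the start state, so discard them.
Initial partition by acceptance: {C,D,E,F,G,M,S,T} | {A,J,U}.
On input p, block {C,D,E,F,G,M,S,T} splits into {C,D,E,G,S,T} and {F,M}.
On input p, block {C,D,E,G,S,T} splits into {C,E,G,S} and {D,T}.
Refine {C,E,G,S} on symbol p: members go to different blocks, giving {C,E,G} and {S}.
Split {C,E,G} by δ(·,q) → {E,G} and {C}.
Split {A,J,U} by δ(·,p) → {U} and {J} and {A}.
On input p, block {F,M} splits into {M} and {F}.
Split {D,T} by δ(·,q) → {D} and {T}.
Stable partition: {E,G} | {U} | {M} | {D} | {S} | {C} | {J} | {A} | {F} | {T} — 10 equivalence classes.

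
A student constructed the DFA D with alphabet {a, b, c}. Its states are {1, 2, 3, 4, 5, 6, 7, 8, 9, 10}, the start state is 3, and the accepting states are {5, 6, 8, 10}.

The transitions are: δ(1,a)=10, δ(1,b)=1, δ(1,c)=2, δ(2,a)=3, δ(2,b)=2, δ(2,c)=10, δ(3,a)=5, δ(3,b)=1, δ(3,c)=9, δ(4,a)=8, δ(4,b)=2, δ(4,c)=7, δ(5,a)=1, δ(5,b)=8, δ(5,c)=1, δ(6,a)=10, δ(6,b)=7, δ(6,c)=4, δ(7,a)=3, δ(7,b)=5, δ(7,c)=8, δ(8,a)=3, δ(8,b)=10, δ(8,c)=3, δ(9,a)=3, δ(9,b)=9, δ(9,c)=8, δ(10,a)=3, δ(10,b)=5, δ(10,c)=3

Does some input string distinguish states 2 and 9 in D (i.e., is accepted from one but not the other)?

No

States {4,6,7} cannot be reached from the start state, so discard them.
Initial partition by acceptance: {5,8,10} | {1,2,3,9}.
Refine {1,2,3,9} on symbol a: members go to different blocks, giving {1,3} and {2,9}.
Stable partition: {5,8,10} | {1,3} | {2,9} — 3 equivalence classes.
2 and 9 lie in the same block of the stable partition, so they are equivalent — no string distinguishes them.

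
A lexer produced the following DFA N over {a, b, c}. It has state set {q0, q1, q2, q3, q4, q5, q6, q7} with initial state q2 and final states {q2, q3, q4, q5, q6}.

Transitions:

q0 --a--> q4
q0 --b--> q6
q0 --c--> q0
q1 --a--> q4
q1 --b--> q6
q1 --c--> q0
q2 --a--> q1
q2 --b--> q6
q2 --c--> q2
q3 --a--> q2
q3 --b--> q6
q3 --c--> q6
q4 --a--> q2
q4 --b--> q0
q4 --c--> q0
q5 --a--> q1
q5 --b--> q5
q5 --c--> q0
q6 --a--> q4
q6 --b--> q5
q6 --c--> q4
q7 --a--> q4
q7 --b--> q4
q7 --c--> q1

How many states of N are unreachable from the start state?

No path from q2 leads to q3, q7; the other 6 states are all reachable.

2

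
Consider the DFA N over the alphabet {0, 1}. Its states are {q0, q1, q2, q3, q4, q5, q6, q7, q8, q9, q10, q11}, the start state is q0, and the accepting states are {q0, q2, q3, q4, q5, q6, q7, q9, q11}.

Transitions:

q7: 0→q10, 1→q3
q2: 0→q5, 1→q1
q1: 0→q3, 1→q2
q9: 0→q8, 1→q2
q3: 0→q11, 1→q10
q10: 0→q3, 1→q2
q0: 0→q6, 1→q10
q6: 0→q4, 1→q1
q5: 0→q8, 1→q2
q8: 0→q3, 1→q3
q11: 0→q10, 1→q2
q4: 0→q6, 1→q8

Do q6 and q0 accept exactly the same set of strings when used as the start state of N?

Yes

Reachable states from the start: {q0,q1,q2,q3,q4,q5,q6,q8,q10,q11}. Unreachable: {q7,q9} — drop them.
Initial partition by acceptance: {q0,q2,q3,q4,q5,q6,q11} | {q1,q8,q10}.
On input 0, block {q0,q2,q3,q4,q5,q6,q11} splits into {q0,q2,q3,q4,q6} and {q5,q11}.
Split {q0,q2,q3,q4,q6} by δ(·,0) → {q0,q4,q6} and {q2,q3}.
Stable partition: {q0,q4,q6} | {q1,q8,q10} | {q5,q11} | {q2,q3} — 4 equivalence classes.
q6 and q0 lie in the same block of the stable partition, so they are equivalent — no string distinguishes them.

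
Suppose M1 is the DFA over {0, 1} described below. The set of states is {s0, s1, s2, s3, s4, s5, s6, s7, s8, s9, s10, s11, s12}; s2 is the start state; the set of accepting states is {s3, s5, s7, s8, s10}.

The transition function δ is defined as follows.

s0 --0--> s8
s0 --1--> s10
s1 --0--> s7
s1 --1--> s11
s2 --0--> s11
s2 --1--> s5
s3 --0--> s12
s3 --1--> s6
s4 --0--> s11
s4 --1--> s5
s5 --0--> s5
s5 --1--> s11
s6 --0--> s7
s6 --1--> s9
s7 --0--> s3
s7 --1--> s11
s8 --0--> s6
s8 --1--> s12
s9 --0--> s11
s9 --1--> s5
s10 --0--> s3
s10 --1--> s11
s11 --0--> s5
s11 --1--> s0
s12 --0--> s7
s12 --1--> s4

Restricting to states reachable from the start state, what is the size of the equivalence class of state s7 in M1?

2

States {s1} cannot be reached from the start state, so discard them.
Start with accepting vs non-accepting: {s3,s5,s7,s8,s10} | {s0,s2,s4,s6,s9,s11,s12}.
Split {s3,s5,s7,s8,s10} by δ(·,0) → {s5,s7,s10} and {s3,s8}.
Refine {s5,s7,s10} on symbol 0: members go to different blocks, giving {s7,s10} and {s5}.
Refine {s0,s2,s4,s6,s9,s11,s12} on symbol 0: members go to different blocks, giving {s2,s4,s9} and {s6,s12} and {s0} and {s11}.
Stable partition: {s7,s10} | {s2,s4,s9} | {s3,s8} | {s5} | {s6,s12} | {s0} | {s11} — 7 equivalence classes.
State s7 belongs to the block {s7,s10}, which has 2 states.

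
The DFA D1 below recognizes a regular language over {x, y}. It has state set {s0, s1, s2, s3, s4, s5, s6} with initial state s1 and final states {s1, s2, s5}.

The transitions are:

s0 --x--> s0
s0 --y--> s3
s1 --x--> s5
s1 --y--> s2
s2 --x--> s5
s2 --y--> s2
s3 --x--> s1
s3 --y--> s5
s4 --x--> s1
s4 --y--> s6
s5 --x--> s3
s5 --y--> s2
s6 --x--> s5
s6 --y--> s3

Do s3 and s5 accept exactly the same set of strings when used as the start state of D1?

No

Reachable states from the start: {s1,s2,s3,s5}. Unreachable: {s0,s4,s6} — drop them.
Initial partition by acceptance: {s1,s2,s5} | {s3}.
Refine {s1,s2,s5} on symbol x: members go to different blocks, giving {s1,s2} and {s5}.
The partition is now stable with 3 blocks: {s1,s2} | {s3} | {s5}.
s3 and s5 end up in different blocks, so they are distinguishable. For instance, the string 'ε' is accepted from only s5.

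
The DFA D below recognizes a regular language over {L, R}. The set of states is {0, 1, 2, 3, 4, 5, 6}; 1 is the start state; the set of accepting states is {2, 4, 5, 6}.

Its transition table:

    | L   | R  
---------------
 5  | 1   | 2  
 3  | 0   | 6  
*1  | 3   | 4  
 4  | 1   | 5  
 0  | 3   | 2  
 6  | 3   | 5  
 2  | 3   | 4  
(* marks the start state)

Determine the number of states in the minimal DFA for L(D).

2

All states are reachable from the start state.
Initial partition by acceptance: {2,4,5,6} | {0,1,3}.
The partition is now stable with 2 blocks: {2,4,5,6} | {0,1,3}.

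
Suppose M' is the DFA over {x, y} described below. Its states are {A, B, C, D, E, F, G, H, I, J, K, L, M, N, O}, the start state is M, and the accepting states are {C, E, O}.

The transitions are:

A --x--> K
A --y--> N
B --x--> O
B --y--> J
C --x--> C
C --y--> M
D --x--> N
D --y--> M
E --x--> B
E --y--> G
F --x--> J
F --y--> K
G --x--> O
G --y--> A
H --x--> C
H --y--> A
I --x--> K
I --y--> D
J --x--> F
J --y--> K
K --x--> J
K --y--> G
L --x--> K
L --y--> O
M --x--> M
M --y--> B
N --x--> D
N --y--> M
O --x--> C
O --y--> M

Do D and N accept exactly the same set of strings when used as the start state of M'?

Yes

Reachable states from the start: {A,B,C,D,F,G,J,K,M,N,O}. Unreachable: {E,H,I,L} — drop them.
P0 = {C,O} | {A,B,D,F,G,J,K,M,N}.
On input x, block {A,B,D,F,G,J,K,M,N} splits into {A,D,F,J,K,M,N} and {B,G}.
Split {A,D,F,J,K,M,N} by δ(·,y) → {A,D,F,J,N} and {K,M}.
Refine {A,D,F,J,N} on symbol x: members go to different blocks, giving {D,F,J,N} and {A}.
On input y, block {B,G} splits into {B} and {G}.
On input x, block {K,M} splits into {K} and {M}.
Refine {D,F,J,N} on symbol y: members go to different blocks, giving {D,N} and {F,J}.
The partition is now stable with 8 blocks: {C,O} | {D,N} | {B} | {K} | {A} | {G} | {M} | {F,J}.
D and N lie in the same block of the stable partition, so they are equivalent — no string distinguishes them.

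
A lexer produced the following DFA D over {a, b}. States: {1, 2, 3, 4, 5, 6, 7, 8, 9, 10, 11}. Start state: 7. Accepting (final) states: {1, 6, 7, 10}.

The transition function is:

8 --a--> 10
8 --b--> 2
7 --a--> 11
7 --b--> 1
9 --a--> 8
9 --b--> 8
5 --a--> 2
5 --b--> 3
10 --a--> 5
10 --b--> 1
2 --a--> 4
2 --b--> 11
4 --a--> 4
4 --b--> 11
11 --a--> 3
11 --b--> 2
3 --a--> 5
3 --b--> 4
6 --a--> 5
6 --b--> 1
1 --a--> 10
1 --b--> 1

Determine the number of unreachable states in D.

BFS from 7 reaches {1, 2, 3, 4, 5, 7, 10, 11}; the 3 state(s) 6, 8, 9 are never visited.

3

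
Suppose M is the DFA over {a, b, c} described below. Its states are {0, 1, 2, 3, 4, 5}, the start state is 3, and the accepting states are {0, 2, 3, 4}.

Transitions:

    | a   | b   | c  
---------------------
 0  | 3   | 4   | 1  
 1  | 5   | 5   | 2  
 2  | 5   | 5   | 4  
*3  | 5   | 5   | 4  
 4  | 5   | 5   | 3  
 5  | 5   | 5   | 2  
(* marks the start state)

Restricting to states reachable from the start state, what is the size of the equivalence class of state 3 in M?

Reachable states from the start: {2,3,4,5}. Unreachable: {0,1} — drop them.
P0 = {2,3,4} | {5}.
No further refinement is possible. Final partition (2 blocks): {2,3,4} | {5}.
State 3 belongs to the block {2,3,4}, which has 3 states.

3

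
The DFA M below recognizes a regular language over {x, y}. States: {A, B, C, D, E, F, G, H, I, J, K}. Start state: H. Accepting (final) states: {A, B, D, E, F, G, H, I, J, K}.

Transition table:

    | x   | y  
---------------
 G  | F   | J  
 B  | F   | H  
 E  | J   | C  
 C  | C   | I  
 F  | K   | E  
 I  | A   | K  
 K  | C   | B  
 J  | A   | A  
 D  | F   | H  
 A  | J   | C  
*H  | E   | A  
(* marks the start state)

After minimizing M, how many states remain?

First remove the unreachable states {D,G}; 9 states remain.
Initial partition by acceptance: {A,B,E,F,H,I,J,K} | {C}.
On input x, block {A,B,E,F,H,I,J,K} splits into {A,B,E,F,H,I,J} and {K}.
Split {A,B,E,F,H,I,J} by δ(·,x) → {A,B,E,H,I,J} and {F}.
Refine {A,B,E,H,I,J} on symbol x: members go to different blocks, giving {A,E,H,I,J} and {B}.
Split {A,E,H,I,J} by δ(·,y) → {A,E} and {H,J} and {I}.
The partition is now stable with 7 blocks: {A,E} | {C} | {K} | {F} | {B} | {H,J} | {I}.

7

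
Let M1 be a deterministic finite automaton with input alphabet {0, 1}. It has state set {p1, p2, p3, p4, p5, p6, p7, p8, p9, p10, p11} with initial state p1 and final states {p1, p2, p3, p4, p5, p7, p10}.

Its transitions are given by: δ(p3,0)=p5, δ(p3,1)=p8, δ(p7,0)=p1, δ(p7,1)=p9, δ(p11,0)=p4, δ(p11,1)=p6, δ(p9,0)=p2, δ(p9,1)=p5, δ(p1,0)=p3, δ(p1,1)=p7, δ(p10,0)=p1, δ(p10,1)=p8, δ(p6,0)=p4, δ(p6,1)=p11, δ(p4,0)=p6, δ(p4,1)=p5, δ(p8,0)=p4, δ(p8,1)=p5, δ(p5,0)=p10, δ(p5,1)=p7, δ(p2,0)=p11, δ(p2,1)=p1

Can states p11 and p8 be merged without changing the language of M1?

No

Every state is reachable, so we keep all 11.
Initial partition by acceptance: {p1,p2,p3,p4,p5,p7,p10} | {p6,p8,p9,p11}.
Refine {p1,p2,p3,p4,p5,p7,p10} on symbol 0: members go to different blocks, giving {p1,p3,p5,p7,p10} and {p2,p4}.
Split {p1,p3,p5,p7,p10} by δ(·,1) → {p3,p7,p10} and {p1,p5}.
Refine {p6,p8,p9,p11} on symbol 1: members go to different blocks, giving {p6,p11} and {p8,p9}.
The partition is now stable with 5 blocks: {p3,p7,p10} | {p6,p11} | {p2,p4} | {p1,p5} | {p8,p9}.
p11 and p8 end up in different blocks, so they are distinguishable. For instance, the string '1' is accepted from only p8.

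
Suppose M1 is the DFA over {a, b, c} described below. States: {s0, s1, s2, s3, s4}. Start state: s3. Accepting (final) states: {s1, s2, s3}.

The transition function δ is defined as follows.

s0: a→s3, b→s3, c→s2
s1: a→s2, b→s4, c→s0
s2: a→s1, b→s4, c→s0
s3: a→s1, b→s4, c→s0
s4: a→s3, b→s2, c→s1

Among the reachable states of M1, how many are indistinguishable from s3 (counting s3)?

3

Every state is reachable, so we keep all 5.
P0 = {s1,s2,s3} | {s0,s4}.
The partition is now stable with 2 blocks: {s1,s2,s3} | {s0,s4}.
State s3 belongs to the block {s1,s2,s3}, which has 3 states.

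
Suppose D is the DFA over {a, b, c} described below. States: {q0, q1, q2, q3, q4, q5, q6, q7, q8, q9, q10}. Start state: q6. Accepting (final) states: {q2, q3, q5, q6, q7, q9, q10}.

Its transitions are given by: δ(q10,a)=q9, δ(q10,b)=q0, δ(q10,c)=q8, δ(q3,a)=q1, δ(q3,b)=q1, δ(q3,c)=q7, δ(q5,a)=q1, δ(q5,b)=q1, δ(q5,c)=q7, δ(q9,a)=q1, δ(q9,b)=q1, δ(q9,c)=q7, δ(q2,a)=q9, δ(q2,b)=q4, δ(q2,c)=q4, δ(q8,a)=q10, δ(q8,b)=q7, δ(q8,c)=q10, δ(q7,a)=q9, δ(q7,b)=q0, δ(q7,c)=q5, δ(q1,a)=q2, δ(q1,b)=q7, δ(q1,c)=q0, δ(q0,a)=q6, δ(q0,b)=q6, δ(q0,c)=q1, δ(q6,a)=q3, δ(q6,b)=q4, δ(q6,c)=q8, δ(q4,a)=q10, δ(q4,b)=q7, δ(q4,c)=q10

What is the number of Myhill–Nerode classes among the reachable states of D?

7

Every state is reachable, so we keep all 11.
Start with accepting vs non-accepting: {q2,q3,q5,q6,q7,q9,q10} | {q0,q1,q4,q8}.
On input a, block {q2,q3,q5,q6,q7,q9,q10} splits into {q2,q6,q7,q10} and {q3,q5,q9}.
Split {q2,q6,q7,q10} by δ(·,c) → {q2,q6,q10} and {q7}.
On input b, block {q0,q1,q4,q8} splits into {q1,q4,q8} and {q0}.
Split {q2,q6,q10} by δ(·,b) → {q2,q6} and {q10}.
Split {q1,q4,q8} by δ(·,a) → {q4,q8} and {q1}.
Stable partition: {q2,q6} | {q4,q8} | {q3,q5,q9} | {q7} | {q0} | {q10} | {q1} — 7 equivalence classes.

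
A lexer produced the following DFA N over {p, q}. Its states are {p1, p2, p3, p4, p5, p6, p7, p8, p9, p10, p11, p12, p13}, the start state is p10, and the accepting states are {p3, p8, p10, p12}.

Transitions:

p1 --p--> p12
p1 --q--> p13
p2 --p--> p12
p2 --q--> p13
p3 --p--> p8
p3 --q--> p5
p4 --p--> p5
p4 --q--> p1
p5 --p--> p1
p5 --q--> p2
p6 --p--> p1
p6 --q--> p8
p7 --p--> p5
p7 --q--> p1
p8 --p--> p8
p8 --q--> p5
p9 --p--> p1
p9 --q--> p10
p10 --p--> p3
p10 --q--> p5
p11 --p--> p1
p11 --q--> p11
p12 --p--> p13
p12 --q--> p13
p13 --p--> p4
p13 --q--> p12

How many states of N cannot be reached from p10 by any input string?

BFS from p10 reaches {p1, p2, p3, p4, p5, p8, p10, p12, p13}; the 4 state(s) p6, p7, p9, p11 are never visited.

4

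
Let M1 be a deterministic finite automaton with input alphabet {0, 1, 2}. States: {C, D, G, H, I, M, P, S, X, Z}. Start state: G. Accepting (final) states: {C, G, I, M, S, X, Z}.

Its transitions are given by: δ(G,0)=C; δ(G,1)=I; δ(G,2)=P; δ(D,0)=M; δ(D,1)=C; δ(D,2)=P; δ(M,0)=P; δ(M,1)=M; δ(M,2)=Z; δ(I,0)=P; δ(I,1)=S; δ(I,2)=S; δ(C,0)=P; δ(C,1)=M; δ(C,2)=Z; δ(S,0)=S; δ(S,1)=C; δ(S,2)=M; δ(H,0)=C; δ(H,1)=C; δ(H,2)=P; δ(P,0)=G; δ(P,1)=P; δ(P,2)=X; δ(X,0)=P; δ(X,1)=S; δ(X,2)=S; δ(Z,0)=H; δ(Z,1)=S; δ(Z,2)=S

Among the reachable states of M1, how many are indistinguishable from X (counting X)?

2

States {D} cannot be reached from the start state, so discard them.
P0 = {C,G,I,M,S,X,Z} | {H,P}.
Refine {C,G,I,M,S,X,Z} on symbol 0: members go to different blocks, giving {C,I,M,X,Z} and {G,S}.
Refine {C,I,M,X,Z} on symbol 1: members go to different blocks, giving {I,X,Z} and {C,M}.
On input 0, block {H,P} splits into {P} and {H}.
Refine {I,X,Z} on symbol 0: members go to different blocks, giving {I,X} and {Z}.
Split {G,S} by δ(·,0) → {S} and {G}.
The partition is now stable with 7 blocks: {I,X} | {P} | {S} | {C,M} | {H} | {Z} | {G}.
State X belongs to the block {I,X}, which has 2 states.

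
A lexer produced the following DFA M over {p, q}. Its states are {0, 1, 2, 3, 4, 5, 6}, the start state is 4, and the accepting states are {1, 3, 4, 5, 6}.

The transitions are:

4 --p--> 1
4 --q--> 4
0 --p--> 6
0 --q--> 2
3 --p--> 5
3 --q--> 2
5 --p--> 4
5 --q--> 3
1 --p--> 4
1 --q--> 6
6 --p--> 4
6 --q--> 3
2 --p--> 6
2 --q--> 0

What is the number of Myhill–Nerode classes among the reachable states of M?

Every state is reachable, so we keep all 7.
P0 = {1,3,4,5,6} | {0,2}.
Split {1,3,4,5,6} by δ(·,q) → {1,4,5,6} and {3}.
Refine {1,4,5,6} on symbol q: members go to different blocks, giving {1,4} and {5,6}.
Refine {1,4} on symbol q: members go to different blocks, giving {1} and {4}.
The partition is now stable with 5 blocks: {1} | {0,2} | {3} | {5,6} | {4}.

5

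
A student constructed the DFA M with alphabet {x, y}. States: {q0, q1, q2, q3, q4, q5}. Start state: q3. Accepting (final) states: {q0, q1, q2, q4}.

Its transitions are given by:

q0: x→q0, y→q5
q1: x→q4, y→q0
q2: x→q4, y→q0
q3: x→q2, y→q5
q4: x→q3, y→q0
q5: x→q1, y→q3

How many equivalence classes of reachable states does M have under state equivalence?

Initial partition by acceptance: {q0,q1,q2,q4} | {q3,q5}.
Refine {q0,q1,q2,q4} on symbol x: members go to different blocks, giving {q0,q1,q2} and {q4}.
Refine {q0,q1,q2} on symbol x: members go to different blocks, giving {q1,q2} and {q0}.
Stable partition: {q1,q2} | {q3,q5} | {q4} | {q0} — 4 equivalence classes.

4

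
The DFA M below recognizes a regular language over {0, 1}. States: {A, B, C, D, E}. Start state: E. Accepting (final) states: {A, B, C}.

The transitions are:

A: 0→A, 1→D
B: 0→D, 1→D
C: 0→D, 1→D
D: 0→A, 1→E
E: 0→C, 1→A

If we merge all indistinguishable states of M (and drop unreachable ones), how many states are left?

4

Reachable states from the start: {A,C,D,E}. Unreachable: {B} — drop them.
Initial partition by acceptance: {A,C} | {D,E}.
On input 0, block {A,C} splits into {A} and {C}.
Split {D,E} by δ(·,0) → {D} and {E}.
Stable partition: {A} | {D} | {C} | {E} — 4 equivalence classes.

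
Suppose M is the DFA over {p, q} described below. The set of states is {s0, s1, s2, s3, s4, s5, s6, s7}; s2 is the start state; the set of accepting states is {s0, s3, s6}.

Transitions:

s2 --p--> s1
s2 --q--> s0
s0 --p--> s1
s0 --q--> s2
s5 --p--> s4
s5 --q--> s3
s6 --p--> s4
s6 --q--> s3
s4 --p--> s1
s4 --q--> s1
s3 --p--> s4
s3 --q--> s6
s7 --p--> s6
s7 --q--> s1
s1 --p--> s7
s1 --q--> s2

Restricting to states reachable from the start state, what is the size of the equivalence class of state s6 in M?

2

First remove the unreachable states {s5}; 7 states remain.
P0 = {s0,s3,s6} | {s1,s2,s4,s7}.
Refine {s0,s3,s6} on symbol q: members go to different blocks, giving {s3,s6} and {s0}.
Split {s1,s2,s4,s7} by δ(·,p) → {s1,s2,s4} and {s7}.
On input p, block {s1,s2,s4} splits into {s2,s4} and {s1}.
Split {s2,s4} by δ(·,q) → {s2} and {s4}.
Stable partition: {s3,s6} | {s2} | {s0} | {s7} | {s1} | {s4} — 6 equivalence classes.
The equivalence class containing s6 is {s3,s6}, of size 2.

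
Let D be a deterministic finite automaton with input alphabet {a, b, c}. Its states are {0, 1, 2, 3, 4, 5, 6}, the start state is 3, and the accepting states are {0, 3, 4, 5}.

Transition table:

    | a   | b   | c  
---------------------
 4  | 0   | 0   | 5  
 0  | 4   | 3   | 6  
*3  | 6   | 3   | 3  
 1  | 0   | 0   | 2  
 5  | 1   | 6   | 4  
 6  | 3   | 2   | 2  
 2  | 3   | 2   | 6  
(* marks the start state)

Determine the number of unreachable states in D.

Starting at 3 and following transitions, the reachable set is {2, 3, 6}. That leaves 0, 1, 4, 5 unreachable — 4 in total.

4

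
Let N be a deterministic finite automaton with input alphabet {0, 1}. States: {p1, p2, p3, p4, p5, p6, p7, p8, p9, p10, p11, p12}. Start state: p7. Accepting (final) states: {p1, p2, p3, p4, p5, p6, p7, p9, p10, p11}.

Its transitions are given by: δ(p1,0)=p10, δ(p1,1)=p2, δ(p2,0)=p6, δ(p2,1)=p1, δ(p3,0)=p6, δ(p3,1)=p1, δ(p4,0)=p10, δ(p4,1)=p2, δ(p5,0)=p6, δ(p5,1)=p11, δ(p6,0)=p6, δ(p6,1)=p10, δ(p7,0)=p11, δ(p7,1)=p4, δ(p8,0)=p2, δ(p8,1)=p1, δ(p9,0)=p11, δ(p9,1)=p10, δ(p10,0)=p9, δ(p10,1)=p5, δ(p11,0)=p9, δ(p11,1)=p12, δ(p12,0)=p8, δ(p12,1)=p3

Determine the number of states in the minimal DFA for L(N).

Every state is reachable, so we keep all 12.
Initial partition by acceptance: {p1,p2,p3,p4,p5,p6,p7,p9,p10,p11} | {p8,p12}.
Split {p1,p2,p3,p4,p5,p6,p7,p9,p10,p11} by δ(·,1) → {p1,p2,p3,p4,p5,p6,p7,p9,p10} and {p11}.
On input 0, block {p1,p2,p3,p4,p5,p6,p7,p9,p10} splits into {p1,p2,p3,p4,p5,p6,p10} and {p7,p9}.
On input 0, block {p1,p2,p3,p4,p5,p6,p10} splits into {p1,p2,p3,p4,p5,p6} and {p10}.
On input 0, block {p1,p2,p3,p4,p5,p6} splits into {p2,p3,p5,p6} and {p1,p4}.
Split {p2,p3,p5,p6} by δ(·,1) → {p2,p3} and {p5} and {p6}.
Split {p8,p12} by δ(·,0) → {p8} and {p12}.
On input 1, block {p7,p9} splits into {p7} and {p9}.
Stable partition: {p2,p3} | {p8} | {p11} | {p7} | {p10} | {p1,p4} | {p5} | {p6} | {p12} | {p9} — 10 equivalence classes.

10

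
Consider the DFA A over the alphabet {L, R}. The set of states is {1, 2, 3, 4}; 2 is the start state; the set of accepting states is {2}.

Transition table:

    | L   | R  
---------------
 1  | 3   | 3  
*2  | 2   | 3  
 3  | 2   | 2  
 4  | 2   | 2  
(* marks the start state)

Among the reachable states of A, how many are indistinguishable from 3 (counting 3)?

First remove the unreachable states {1,4}; 2 states remain.
P0 = {2} | {3}.
No further refinement is possible. Final partition (2 blocks): {2} | {3}.
State 3 belongs to the block {3}, which has 1 states.

1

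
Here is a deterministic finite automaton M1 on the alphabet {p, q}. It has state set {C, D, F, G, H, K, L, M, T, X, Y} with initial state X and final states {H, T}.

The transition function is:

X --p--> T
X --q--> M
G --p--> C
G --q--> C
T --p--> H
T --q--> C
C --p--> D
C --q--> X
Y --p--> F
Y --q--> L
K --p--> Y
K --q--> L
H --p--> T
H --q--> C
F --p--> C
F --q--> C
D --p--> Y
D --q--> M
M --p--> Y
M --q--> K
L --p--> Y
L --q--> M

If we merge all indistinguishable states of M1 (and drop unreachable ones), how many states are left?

6

First remove the unreachable states {G}; 10 states remain.
P0 = {H,T} | {C,D,F,K,L,M,X,Y}.
On input p, block {C,D,F,K,L,M,X,Y} splits into {C,D,F,K,L,M,Y} and {X}.
Refine {C,D,F,K,L,M,Y} on symbol q: members go to different blocks, giving {D,F,K,L,M,Y} and {C}.
Refine {D,F,K,L,M,Y} on symbol p: members go to different blocks, giving {D,K,L,M,Y} and {F}.
On input p, block {D,K,L,M,Y} splits into {D,K,L,M} and {Y}.
The partition is now stable with 6 blocks: {H,T} | {D,K,L,M} | {X} | {C} | {F} | {Y}.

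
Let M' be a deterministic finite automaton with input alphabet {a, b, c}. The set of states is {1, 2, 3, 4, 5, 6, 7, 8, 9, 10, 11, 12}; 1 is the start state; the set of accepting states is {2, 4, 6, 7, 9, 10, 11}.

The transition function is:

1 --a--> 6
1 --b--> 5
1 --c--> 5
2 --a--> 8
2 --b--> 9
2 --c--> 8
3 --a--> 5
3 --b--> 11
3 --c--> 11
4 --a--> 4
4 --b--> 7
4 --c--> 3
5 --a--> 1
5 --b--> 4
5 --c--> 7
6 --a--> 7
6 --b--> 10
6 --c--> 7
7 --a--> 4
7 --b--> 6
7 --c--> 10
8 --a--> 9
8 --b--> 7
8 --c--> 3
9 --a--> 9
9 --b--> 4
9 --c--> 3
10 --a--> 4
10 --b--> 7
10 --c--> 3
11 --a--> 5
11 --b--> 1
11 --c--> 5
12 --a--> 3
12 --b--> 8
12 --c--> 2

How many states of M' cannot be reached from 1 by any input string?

4

BFS from 1 reaches {1, 3, 4, 5, 6, 7, 10, 11}; the 4 state(s) 2, 8, 9, 12 are never visited.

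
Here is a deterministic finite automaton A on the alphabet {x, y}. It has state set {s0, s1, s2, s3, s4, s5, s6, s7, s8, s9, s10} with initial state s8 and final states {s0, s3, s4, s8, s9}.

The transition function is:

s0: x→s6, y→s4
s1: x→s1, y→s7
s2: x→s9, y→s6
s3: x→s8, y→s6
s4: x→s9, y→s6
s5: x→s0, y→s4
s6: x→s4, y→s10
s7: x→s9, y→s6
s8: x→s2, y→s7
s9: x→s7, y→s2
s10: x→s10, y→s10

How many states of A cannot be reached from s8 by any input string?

No path from s8 leads to s0, s1, s3, s5; the other 7 states are all reachable.

4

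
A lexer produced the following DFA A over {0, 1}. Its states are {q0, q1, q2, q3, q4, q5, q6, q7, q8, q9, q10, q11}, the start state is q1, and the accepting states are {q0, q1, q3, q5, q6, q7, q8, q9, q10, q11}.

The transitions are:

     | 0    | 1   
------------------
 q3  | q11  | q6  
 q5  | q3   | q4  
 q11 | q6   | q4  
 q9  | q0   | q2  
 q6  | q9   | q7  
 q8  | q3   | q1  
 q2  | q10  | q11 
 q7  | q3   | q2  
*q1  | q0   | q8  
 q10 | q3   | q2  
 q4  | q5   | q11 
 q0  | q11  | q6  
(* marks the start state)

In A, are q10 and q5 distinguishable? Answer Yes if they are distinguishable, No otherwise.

No

Start with accepting vs non-accepting: {q0,q1,q3,q5,q6,q7,q8,q9,q10,q11} | {q2,q4}.
Split {q0,q1,q3,q5,q6,q7,q8,q9,q10,q11} by δ(·,1) → {q0,q1,q3,q6,q8} and {q5,q7,q9,q10,q11}.
Split {q0,q1,q3,q6,q8} by δ(·,0) → {q0,q3,q6} and {q1,q8}.
Split {q0,q3,q6} by δ(·,1) → {q0,q3} and {q6}.
Refine {q5,q7,q9,q10,q11} on symbol 0: members go to different blocks, giving {q5,q7,q9,q10} and {q11}.
No further refinement is possible. Final partition (6 blocks): {q0,q3} | {q2,q4} | {q5,q7,q9,q10} | {q1,q8} | {q6} | {q11}.
q10 and q5 lie in the same block of the stable partition, so they are equivalent — no string distinguishes them.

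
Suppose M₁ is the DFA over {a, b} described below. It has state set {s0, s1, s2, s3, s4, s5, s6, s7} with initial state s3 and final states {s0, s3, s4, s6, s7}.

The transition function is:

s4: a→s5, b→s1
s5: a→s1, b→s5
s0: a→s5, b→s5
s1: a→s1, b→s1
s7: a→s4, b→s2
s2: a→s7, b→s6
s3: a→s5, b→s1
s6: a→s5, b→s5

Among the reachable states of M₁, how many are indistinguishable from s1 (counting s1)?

First remove the unreachable states {s0,s2,s4,s6,s7}; 3 states remain.
Initial partition by acceptance: {s3} | {s1,s5}.
The partition is now stable with 2 blocks: {s3} | {s1,s5}.
The equivalence class containing s1 is {s1,s5}, of size 2.

2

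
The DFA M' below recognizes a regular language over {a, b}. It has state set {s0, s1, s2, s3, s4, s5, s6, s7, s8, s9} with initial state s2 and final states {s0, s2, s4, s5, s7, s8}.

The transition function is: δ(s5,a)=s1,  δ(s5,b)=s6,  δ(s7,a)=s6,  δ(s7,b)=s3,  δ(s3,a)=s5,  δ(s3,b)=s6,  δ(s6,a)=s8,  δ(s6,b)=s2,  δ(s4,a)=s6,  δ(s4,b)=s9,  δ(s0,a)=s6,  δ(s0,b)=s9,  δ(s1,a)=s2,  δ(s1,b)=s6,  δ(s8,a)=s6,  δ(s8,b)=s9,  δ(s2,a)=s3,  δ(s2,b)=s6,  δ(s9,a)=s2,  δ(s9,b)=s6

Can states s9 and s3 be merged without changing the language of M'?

Yes

States {s0,s4,s7} cannot be reached from the start state, so discard them.
Start with accepting vs non-accepting: {s2,s5,s8} | {s1,s3,s6,s9}.
Split {s1,s3,s6,s9} by δ(·,b) → {s1,s3,s9} and {s6}.
On input a, block {s2,s5,s8} splits into {s2,s5} and {s8}.
Stable partition: {s2,s5} | {s1,s3,s9} | {s6} | {s8} — 4 equivalence classes.
s9 and s3 lie in the same block of the stable partition, so they are equivalent — no string distinguishes them.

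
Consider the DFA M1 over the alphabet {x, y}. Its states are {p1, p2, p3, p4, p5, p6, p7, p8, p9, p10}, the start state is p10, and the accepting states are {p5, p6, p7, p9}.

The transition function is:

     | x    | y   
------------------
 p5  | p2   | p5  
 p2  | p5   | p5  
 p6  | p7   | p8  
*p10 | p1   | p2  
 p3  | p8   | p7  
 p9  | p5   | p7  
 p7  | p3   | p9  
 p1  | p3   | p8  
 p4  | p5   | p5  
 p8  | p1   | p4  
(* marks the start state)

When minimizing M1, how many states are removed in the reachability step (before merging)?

1

Starting at p10 and following transitions, the reachable set is {p1, p2, p3, p4, p5, p7, p8, p9, p10}. That leaves p6 unreachable — 1 in total.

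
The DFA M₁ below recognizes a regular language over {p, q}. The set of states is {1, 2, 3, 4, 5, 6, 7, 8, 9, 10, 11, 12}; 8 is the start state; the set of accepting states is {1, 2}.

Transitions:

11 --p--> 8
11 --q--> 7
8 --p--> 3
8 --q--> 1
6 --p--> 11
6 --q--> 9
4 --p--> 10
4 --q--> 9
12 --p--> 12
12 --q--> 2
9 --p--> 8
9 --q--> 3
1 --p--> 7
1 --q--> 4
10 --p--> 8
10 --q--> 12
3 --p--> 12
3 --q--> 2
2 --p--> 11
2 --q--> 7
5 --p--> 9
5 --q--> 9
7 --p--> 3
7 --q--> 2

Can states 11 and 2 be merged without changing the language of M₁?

No

Reachable states from the start: {1,2,3,4,7,8,9,10,11,12}. Unreachable: {5,6} — drop them.
P0 = {1,2} | {3,4,7,8,9,10,11,12}.
Refine {3,4,7,8,9,10,11,12} on symbol q: members go to different blocks, giving {3,7,8,12} and {4,9,10,11}.
Refine {1,2} on symbol p: members go to different blocks, giving {1} and {2}.
On input q, block {3,7,8,12} splits into {3,7,12} and {8}.
On input p, block {4,9,10,11} splits into {9,10,11} and {4}.
No further refinement is possible. Final partition (6 blocks): {1} | {3,7,12} | {9,10,11} | {2} | {8} | {4}.
11 and 2 end up in different blocks, so they are distinguishable. For instance, the string 'ε' is accepted from only 2.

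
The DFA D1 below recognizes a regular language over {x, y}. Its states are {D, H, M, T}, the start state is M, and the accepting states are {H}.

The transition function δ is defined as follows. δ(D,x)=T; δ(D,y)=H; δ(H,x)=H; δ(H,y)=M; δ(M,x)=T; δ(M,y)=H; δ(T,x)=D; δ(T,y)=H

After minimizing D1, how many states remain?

2

Every state is reachable, so we keep all 4.
Start with accepting vs non-accepting: {H} | {D,M,T}.
Stable partition: {H} | {D,M,T} — 2 equivalence classes.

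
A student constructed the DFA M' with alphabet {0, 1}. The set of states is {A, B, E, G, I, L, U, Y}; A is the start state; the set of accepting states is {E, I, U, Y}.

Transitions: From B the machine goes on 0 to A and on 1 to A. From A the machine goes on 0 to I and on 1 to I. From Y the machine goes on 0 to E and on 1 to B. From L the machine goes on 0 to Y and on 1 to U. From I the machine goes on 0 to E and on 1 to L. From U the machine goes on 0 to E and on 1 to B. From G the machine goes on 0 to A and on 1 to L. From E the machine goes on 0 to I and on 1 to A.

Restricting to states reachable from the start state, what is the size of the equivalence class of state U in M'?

2

States {G} cannot be reached from the start state, so discard them.
Start with accepting vs non-accepting: {E,I,U,Y} | {A,B,L}.
Refine {A,B,L} on symbol 0: members go to different blocks, giving {A,L} and {B}.
Refine {E,I,U,Y} on symbol 1: members go to different blocks, giving {U,Y} and {E,I}.
On input 0, block {A,L} splits into {A} and {L}.
Split {E,I} by δ(·,1) → {I} and {E}.
No further refinement is possible. Final partition (6 blocks): {U,Y} | {A} | {B} | {I} | {L} | {E}.
State U belongs to the block {U,Y}, which has 2 states.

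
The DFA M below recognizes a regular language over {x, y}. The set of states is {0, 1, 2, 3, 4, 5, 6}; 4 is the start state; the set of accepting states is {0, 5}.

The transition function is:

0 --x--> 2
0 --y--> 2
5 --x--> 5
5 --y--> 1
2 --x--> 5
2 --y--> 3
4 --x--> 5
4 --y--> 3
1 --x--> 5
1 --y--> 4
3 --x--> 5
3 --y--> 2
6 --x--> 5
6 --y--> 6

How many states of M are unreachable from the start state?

2

No path from 4 leads to 0, 6; the other 5 states are all reachable.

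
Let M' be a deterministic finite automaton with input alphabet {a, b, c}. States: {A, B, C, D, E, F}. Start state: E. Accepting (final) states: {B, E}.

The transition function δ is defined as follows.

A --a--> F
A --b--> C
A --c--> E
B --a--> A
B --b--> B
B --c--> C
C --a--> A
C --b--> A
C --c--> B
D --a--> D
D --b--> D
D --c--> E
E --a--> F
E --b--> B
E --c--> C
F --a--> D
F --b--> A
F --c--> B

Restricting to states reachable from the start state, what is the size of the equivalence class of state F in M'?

4

All states are reachable from the start state.
Start with accepting vs non-accepting: {B,E} | {A,C,D,F}.
The partition is now stable with 2 blocks: {B,E} | {A,C,D,F}.
The equivalence class containing F is {A,C,D,F}, of size 4.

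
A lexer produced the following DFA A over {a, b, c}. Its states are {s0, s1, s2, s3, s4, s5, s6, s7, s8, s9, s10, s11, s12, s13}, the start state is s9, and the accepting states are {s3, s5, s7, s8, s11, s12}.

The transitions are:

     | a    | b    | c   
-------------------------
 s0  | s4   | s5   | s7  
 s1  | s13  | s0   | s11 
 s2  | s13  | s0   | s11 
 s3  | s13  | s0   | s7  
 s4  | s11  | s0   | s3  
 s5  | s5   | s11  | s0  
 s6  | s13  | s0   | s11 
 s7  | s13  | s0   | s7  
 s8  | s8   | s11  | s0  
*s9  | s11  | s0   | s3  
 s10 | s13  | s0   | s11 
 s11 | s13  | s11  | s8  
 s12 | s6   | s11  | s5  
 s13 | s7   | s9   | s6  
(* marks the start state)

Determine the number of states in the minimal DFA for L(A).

Reachable states from the start: {s0,s3,s4,s5,s6,s7,s8,s9,s11,s13}. Unreachable: {s1,s2,s10,s12} — drop them.
P0 = {s3,s5,s7,s8,s11} | {s0,s4,s6,s9,s13}.
Refine {s3,s5,s7,s8,s11} on symbol a: members go to different blocks, giving {s3,s7,s11} and {s5,s8}.
Refine {s3,s7,s11} on symbol b: members go to different blocks, giving {s3,s7} and {s11}.
Split {s0,s4,s6,s9,s13} by δ(·,a) → {s0,s6} and {s4,s9} and {s13}.
Split {s0,s6} by δ(·,a) → {s0} and {s6}.
The partition is now stable with 7 blocks: {s3,s7} | {s0} | {s5,s8} | {s11} | {s4,s9} | {s13} | {s6}.

7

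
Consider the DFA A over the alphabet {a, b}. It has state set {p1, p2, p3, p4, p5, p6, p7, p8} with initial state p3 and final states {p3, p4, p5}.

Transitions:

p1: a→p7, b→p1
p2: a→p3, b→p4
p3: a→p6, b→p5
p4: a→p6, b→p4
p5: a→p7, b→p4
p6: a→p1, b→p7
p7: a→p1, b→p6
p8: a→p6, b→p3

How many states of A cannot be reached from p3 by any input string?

2

Starting at p3 and following transitions, the reachable set is {p1, p3, p4, p5, p6, p7}. That leaves p2, p8 unreachable — 2 in total.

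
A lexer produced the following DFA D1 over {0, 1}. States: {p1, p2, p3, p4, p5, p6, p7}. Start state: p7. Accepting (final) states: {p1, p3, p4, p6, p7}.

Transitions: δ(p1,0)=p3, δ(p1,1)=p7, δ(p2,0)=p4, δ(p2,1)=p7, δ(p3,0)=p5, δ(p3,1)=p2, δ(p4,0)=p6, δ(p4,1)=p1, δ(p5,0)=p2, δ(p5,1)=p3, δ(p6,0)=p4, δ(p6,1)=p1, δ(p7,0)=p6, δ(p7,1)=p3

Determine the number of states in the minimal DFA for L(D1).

6

Initial partition by acceptance: {p1,p3,p4,p6,p7} | {p2,p5}.
Split {p1,p3,p4,p6,p7} by δ(·,0) → {p1,p4,p6,p7} and {p3}.
Refine {p1,p4,p6,p7} on symbol 0: members go to different blocks, giving {p4,p6,p7} and {p1}.
On input 1, block {p4,p6,p7} splits into {p4,p6} and {p7}.
Split {p2,p5} by δ(·,0) → {p2} and {p5}.
Stable partition: {p4,p6} | {p2} | {p3} | {p1} | {p7} | {p5} — 6 equivalence classes.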